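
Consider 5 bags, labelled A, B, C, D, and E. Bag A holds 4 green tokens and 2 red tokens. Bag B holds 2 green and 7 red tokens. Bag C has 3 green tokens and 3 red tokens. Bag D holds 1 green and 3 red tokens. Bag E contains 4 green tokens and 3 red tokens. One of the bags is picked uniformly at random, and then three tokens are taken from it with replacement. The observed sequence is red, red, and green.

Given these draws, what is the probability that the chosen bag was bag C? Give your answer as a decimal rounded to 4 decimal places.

0.2159

Compute the likelihood of the observed sequence for each case: P(data | bag A) = (2/6)(2/6)(4/6) = 0.074074; P(data | bag B) = (7/9)(7/9)(2/9) = 0.13443; P(data | bag C) = (3/6)(3/6)(3/6) = 0.125; P(data | bag D) = (3/4)(3/4)(1/4) = 0.14062; P(data | bag E) = (3/7)(3/7)(4/7) = 0.10496.
Multiplying each by its prior: 1/5 · 0.074074 = 0.014815, 1/5 · 0.13443 = 0.026886, 1/5 · 0.125 = 0.025, 1/5 · 0.14062 = 0.028125, 1/5 · 0.10496 = 0.020991; summing to 0.11582.
Therefore the posterior P(bag C | data) = (0.025) / (0.11582) = 0.21586.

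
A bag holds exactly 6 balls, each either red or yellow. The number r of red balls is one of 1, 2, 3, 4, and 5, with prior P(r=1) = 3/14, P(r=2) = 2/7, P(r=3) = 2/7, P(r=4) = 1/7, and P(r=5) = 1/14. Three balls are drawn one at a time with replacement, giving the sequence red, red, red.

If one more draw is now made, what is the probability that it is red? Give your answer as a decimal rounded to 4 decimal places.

0.6431

Compute the likelihood of the observed sequence for each case: P(data | r = 1) = (1/6)(1/6)(1/6) = 0.0046296; P(data | r = 2) = (2/6)(2/6)(2/6) = 0.037037; P(data | r = 3) = (3/6)(3/6)(3/6) = 0.125; P(data | r = 4) = (4/6)(4/6)(4/6) = 0.2963; P(data | r = 5) = (5/6)(5/6)(5/6) = 0.5787.
Multiplying each by its prior: 3/14 · 0.0046296 = 0.00099206, 2/7 · 0.037037 = 0.010582, 2/7 · 0.125 = 0.035714, 1/7 · 0.2963 = 0.042328, 1/14 · 0.5787 = 0.041336; with total 0.13095.
Normalising, the posterior is P(r = 1 | data) = 0.0075758, P(r = 2 | data) = 0.080808, P(r = 3 | data) = 0.27273, P(r = 4 | data) = 0.32323, P(r = 5 | data) = 0.31566.
The predictive probability is P(red next | data) = (1/6)(0.0075758) + (1/3)(0.080808) + (1/2)(0.27273) + (2/3)(0.32323) + (5/6)(0.31566) = 0.6431.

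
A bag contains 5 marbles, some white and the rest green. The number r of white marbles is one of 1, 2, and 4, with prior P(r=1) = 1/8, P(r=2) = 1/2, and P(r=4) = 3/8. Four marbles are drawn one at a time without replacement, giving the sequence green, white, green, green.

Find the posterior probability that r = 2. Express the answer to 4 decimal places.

Under each hypothesis, the probability of the observed sequence is: P(data | r = 1) = (4/5)(1/4)(3/3)(2/2) = 1/5; P(data | r = 2) = (3/5)(2/4)(2/3)(1/2) = 1/10; P(data | r = 4) = (1/5)(4/4)(0/3) = 0.
Multiplying each by its prior: 1/8 · 1/5 = 1/40, 1/2 · 1/10 = 1/20, 3/8 · 0 = 0; these sum to 3/40.
Therefore the posterior P(r = 2 | data) = (1/20) / (3/40) = 2/3.

0.6667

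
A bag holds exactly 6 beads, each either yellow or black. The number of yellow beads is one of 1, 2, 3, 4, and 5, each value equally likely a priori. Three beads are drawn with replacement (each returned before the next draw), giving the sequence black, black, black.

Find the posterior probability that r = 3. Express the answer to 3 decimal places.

For each hypothesis, P(data | H) works out to: P(data | r = 1) = (5/6)(5/6)(5/6) = 0.5787; P(data | r = 2) = (4/6)(4/6)(4/6) = 0.2963; P(data | r = 3) = (3/6)(3/6)(3/6) = 0.125; P(data | r = 4) = (2/6)(2/6)(2/6) = 0.037037; P(data | r = 5) = (1/6)(1/6)(1/6) = 0.0046296.
Multiplying each by its prior: 1/5 · 0.5787 = 0.11574, 1/5 · 0.2963 = 0.059259, 1/5 · 0.125 = 0.025, 1/5 · 0.037037 = 0.0074074, 1/5 · 0.0046296 = 0.00092593; these sum to 0.20833.
Hence P(r = 3 | data) = (0.025) / (0.20833) = 0.12.

0.120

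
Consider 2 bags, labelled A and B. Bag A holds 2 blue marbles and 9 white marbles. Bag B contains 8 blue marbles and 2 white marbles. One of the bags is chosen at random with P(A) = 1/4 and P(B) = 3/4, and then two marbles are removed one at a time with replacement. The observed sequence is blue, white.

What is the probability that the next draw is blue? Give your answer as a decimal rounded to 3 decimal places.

The likelihood of the observed sequence under each hypothesis: P(data | bag A) = (2/11)(9/11) = 0.14876; P(data | bag B) = (8/10)(2/10) = 0.16.
Weighting by the prior gives 1/4 · 0.14876 = 0.03719, 3/4 · 0.16 = 0.12; summing to 0.15719.
Normalising, the posterior is P(bag A | data) = 0.23659, P(bag B | data) = 0.76341.
The predictive probability is P(blue next | data) = (2/11)(0.23659) + (4/5)(0.76341) = 0.65374.

0.654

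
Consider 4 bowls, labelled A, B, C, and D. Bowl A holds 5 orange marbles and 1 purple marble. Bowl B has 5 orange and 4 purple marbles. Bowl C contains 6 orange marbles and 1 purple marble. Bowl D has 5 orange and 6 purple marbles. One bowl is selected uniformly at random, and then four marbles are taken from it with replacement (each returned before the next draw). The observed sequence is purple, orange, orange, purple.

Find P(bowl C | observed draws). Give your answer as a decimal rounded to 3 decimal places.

Under each hypothesis, the probability of the observed sequence is: P(data | bowl A) = (1/6)(5/6)(5/6)(1/6) = 0.01929; P(data | bowl B) = (4/9)(5/9)(5/9)(4/9) = 0.060966; P(data | bowl C) = (1/7)(6/7)(6/7)(1/7) = 0.014994; P(data | bowl D) = (6/11)(5/11)(5/11)(6/11) = 0.061471.
Weighting by the prior gives 1/4 · 0.01929 = 0.0048225, 1/4 · 0.060966 = 0.015242, 1/4 · 0.014994 = 0.0037484, 1/4 · 0.061471 = 0.015368; with total 0.03918.
Hence P(bowl C | data) = (0.0037484) / (0.03918) = 0.095671.

0.096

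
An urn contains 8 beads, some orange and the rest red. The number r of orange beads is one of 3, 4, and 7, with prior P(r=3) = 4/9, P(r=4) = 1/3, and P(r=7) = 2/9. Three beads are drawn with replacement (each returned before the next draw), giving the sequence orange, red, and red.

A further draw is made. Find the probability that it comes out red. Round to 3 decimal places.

0.564

For each hypothesis, P(data | H) works out to: P(data | r = 3) = (3/8)(5/8)(5/8) = 0.14648; P(data | r = 4) = (4/8)(4/8)(4/8) = 0.125; P(data | r = 7) = (7/8)(1/8)(1/8) = 0.013672.
Weighting by the prior gives 4/9 · 0.14648 = 0.065104, 1/3 · 0.125 = 0.041667, 2/9 · 0.013672 = 0.0030382; summing to 0.10981.
Dividing through by the total gives posterior P(r = 3 | data) = 0.59289, P(r = 4 | data) = 0.37945, P(r = 7 | data) = 0.027668.
The predictive probability is P(red next | data) = (5/8)(0.59289) + (1/2)(0.37945) + (1/8)(0.027668) = 0.56374.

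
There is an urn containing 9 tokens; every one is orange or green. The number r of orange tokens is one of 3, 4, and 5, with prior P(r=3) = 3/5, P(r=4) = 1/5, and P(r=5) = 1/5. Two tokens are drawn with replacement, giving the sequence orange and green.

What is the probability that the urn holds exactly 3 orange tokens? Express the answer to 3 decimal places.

For each hypothesis, P(data | H) works out to: P(data | r = 3) = (3/9)(6/9) = 2/9; P(data | r = 4) = (4/9)(5/9) = 20/81; P(data | r = 5) = (5/9)(4/9) = 20/81.
Multiplying each by its prior: 3/5 · 2/9 = 2/15, 1/5 · 20/81 = 4/81, 1/5 · 20/81 = 4/81; these sum to 94/405.
So P(r = 3 | data) = (2/15) / (94/405) = 27/47.

0.574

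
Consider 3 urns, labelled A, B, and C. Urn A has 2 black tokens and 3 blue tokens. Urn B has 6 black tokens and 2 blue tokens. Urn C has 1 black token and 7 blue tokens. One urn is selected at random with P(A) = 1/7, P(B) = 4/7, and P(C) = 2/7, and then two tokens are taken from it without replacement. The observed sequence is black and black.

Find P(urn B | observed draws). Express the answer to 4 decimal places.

0.9554

Under each hypothesis, the probability of the observed sequence is: P(data | urn A) = (2/5)(1/4) = 1/10; P(data | urn B) = (6/8)(5/7) = 15/28; P(data | urn C) = (1/8)(0/7) = 0.
Weighting by the prior gives 1/7 · 1/10 = 1/70, 4/7 · 15/28 = 15/49, 2/7 · 0 = 0; with total 157/490.
Therefore the posterior P(urn B | data) = (15/49) / (157/490) = 150/157.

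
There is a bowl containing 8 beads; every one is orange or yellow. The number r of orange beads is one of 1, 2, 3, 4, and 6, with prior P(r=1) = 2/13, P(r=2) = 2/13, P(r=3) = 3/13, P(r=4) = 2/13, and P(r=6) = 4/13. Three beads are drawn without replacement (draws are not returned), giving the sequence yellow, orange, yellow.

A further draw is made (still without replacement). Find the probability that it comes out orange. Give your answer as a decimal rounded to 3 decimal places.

0.382

For each hypothesis, P(data | H) works out to: P(data | r = 1) = (7/8)(1/7)(6/6) = 1/8; P(data | r = 2) = (6/8)(2/7)(5/6) = 5/28; P(data | r = 3) = (5/8)(3/7)(4/6) = 5/28; P(data | r = 4) = (4/8)(4/7)(3/6) = 1/7; P(data | r = 6) = (2/8)(6/7)(1/6) = 1/28.
Multiplying each by its prior: 2/13 · 1/8 = 1/52, 2/13 · 5/28 = 5/182, 3/13 · 5/28 = 15/364, 2/13 · 1/7 = 2/91, 4/13 · 1/28 = 1/91; summing to 11/91.
Normalising, the posterior is P(r = 1 | data) = 7/44, P(r = 2 | data) = 5/22, P(r = 3 | data) = 15/44, P(r = 4 | data) = 2/11, P(r = 6 | data) = 1/11.
Averaging over the posterior, P(orange next | data) = (0)(7/44) + (1/5)(5/22) + (2/5)(15/44) + (3/5)(2/11) + (1)(1/11) = 21/55.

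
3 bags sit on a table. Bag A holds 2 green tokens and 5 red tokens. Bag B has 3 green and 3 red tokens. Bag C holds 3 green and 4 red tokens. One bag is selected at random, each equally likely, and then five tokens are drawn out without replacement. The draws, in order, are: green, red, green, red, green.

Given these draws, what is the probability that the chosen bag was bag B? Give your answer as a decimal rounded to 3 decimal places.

Compute the likelihood of the observed sequence for each case: P(data | bag A) = (2/7)(5/6)(1/5)(4/4)(0/3) = 0; P(data | bag B) = (3/6)(3/5)(2/4)(2/3)(1/2) = 1/20; P(data | bag C) = (3/7)(4/6)(2/5)(3/4)(1/3) = 1/35.
Weighting by the prior gives 1/3 · 0 = 0, 1/3 · 1/20 = 1/60, 1/3 · 1/35 = 1/105; with total 11/420.
Therefore the posterior P(bag B | data) = (1/60) / (11/420) = 7/11.

0.636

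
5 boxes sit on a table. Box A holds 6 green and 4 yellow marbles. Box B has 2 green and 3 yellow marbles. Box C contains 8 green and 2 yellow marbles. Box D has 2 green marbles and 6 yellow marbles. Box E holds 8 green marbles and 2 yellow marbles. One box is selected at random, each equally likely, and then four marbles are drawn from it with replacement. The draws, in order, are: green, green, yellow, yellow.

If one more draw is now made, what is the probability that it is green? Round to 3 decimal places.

0.533

Under each hypothesis, the probability of the observed sequence is: P(data | box A) = (6/10)(6/10)(4/10)(4/10) = 0.0576; P(data | box B) = (2/5)(2/5)(3/5)(3/5) = 0.0576; P(data | box C) = (8/10)(8/10)(2/10)(2/10) = 0.0256; P(data | box D) = (2/8)(2/8)(6/8)(6/8) = 0.035156; P(data | box E) = (8/10)(8/10)(2/10)(2/10) = 0.0256.
Multiplying each by its prior: 1/5 · 0.0576 = 0.01152, 1/5 · 0.0576 = 0.01152, 1/5 · 0.0256 = 0.00512, 1/5 · 0.035156 = 0.0070313, 1/5 · 0.0256 = 0.00512; these sum to 0.040311.
Dividing through by the total gives posterior P(box A | data) = 0.28578, P(box B | data) = 0.28578, P(box C | data) = 0.12701, P(box D | data) = 0.17442, P(box E | data) = 0.12701.
The predictive probability is P(green next | data) = (3/5)(0.28578) + (2/5)(0.28578) + (4/5)(0.12701) + (1/4)(0.17442) + (4/5)(0.12701) = 0.5326.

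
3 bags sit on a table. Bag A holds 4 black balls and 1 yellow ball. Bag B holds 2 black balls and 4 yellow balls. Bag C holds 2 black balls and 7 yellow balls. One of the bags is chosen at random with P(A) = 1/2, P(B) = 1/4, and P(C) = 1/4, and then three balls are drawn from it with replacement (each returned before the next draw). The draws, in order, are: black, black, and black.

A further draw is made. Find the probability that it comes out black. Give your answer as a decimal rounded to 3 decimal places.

0.778

Compute the likelihood of the observed sequence for each case: P(data | bag A) = (4/5)(4/5)(4/5) = 0.512; P(data | bag B) = (2/6)(2/6)(2/6) = 0.037037; P(data | bag C) = (2/9)(2/9)(2/9) = 0.010974.
Weighting by the prior gives 1/2 · 0.512 = 0.256, 1/4 · 0.037037 = 0.0092593, 1/4 · 0.010974 = 0.0027435; with total 0.268.
Dividing through by the total gives posterior P(bag A | data) = 0.95521, P(bag B | data) = 0.034549, P(bag C | data) = 0.010237.
The predictive probability is P(black next | data) = (4/5)(0.95521) + (1/3)(0.034549) + (2/9)(0.010237) = 0.77796.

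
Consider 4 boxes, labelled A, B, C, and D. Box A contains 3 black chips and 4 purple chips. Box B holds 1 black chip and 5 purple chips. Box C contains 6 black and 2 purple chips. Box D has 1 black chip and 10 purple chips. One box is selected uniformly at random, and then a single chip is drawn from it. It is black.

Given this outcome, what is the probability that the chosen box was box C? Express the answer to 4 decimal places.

0.5222

The likelihood of this draw under each hypothesis: P(data | box A) = (3/7) = 0.42857; P(data | box B) = (1/6) = 0.16667; P(data | box C) = (6/8) = 0.75; P(data | box D) = (1/11) = 0.090909.
Multiplying each by its prior: 1/4 · 0.42857 = 0.10714, 1/4 · 0.16667 = 0.041667, 1/4 · 0.75 = 0.1875, 1/4 · 0.090909 = 0.022727; these sum to 0.35904.
By Bayes' rule, P(box C | data) = (0.1875) / (0.35904) = 0.52223.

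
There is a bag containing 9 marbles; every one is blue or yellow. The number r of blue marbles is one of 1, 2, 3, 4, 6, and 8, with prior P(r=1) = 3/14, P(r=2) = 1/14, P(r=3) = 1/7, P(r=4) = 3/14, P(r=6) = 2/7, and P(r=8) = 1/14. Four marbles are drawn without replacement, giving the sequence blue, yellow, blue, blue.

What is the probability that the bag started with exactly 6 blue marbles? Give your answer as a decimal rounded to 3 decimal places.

0.652

For each hypothesis, P(data | H) works out to: P(data | r = 1) = (1/9)(8/8)(0/7) = 0; P(data | r = 2) = (2/9)(7/8)(1/7)(0/6) = 0; P(data | r = 3) = (3/9)(6/8)(2/7)(1/6) = 1/84; P(data | r = 4) = (4/9)(5/8)(3/7)(2/6) = 5/126; P(data | r = 6) = (6/9)(3/8)(5/7)(4/6) = 5/42; P(data | r = 8) = (8/9)(1/8)(7/7)(6/6) = 1/9.
The prior-weighted likelihoods are 3/14 · 0 = 0, 1/14 · 0 = 0, 1/7 · 1/84 = 1/588, 3/14 · 5/126 = 5/588, 2/7 · 5/42 = 5/147, 1/14 · 1/9 = 1/126; these sum to 23/441.
Hence P(r = 6 | data) = (5/147) / (23/441) = 15/23.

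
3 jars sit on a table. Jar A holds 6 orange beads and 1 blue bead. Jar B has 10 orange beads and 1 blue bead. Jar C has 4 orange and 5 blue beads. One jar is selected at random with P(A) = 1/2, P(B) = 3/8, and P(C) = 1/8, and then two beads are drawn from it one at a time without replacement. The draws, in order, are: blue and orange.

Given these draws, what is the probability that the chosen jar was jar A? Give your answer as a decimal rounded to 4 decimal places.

Under each hypothesis, the probability of the observed sequence is: P(data | jar A) = (1/7)(6/6) = 0.14286; P(data | jar B) = (1/11)(10/10) = 0.090909; P(data | jar C) = (5/9)(4/8) = 0.27778.
The prior-weighted likelihoods are 1/2 · 0.14286 = 0.071429, 3/8 · 0.090909 = 0.034091, 1/8 · 0.27778 = 0.034722; these sum to 0.14024.
So P(jar A | data) = (0.071429) / (0.14024) = 0.50932.

0.5093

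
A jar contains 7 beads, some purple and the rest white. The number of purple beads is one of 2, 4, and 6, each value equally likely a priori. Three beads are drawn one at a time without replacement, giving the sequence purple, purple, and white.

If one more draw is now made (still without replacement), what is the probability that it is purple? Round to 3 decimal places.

Compute the likelihood of the observed sequence for each case: P(data | r = 2) = (2/7)(1/6)(5/5) = 1/21; P(data | r = 4) = (4/7)(3/6)(3/5) = 6/35; P(data | r = 6) = (6/7)(5/6)(1/5) = 1/7.
Weighting by the prior gives 1/3 · 1/21 = 1/63, 1/3 · 6/35 = 2/35, 1/3 · 1/7 = 1/21; summing to 38/315.
Normalising, the posterior is P(r = 2 | data) = 5/38, P(r = 4 | data) = 9/19, P(r = 6 | data) = 15/38.
Averaging over the posterior, P(purple next | data) = (0)(5/38) + (1/2)(9/19) + (1)(15/38) = 12/19.

0.632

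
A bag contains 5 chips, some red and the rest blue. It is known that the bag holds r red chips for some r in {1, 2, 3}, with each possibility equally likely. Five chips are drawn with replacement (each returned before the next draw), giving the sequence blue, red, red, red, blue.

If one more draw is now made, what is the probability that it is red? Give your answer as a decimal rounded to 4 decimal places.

For each hypothesis, P(data | H) works out to: P(data | r = 1) = (4/5)(1/5)(1/5)(1/5)(4/5) = 0.00512; P(data | r = 2) = (3/5)(2/5)(2/5)(2/5)(3/5) = 0.02304; P(data | r = 3) = (2/5)(3/5)(3/5)(3/5)(2/5) = 0.03456.
The prior-weighted likelihoods are 1/3 · 0.00512 = 0.0017067, 1/3 · 0.02304 = 0.00768, 1/3 · 0.03456 = 0.01152; summing to 0.020907.
Dividing through by the total gives posterior P(r = 1 | data) = 0.081633, P(r = 2 | data) = 0.36735, P(r = 3 | data) = 0.55102.
So P(red next | data) = Σ P(red next | H) P(H | data) = (1/5)(0.081633) + (2/5)(0.36735) + (3/5)(0.55102) = 0.49388.

0.4939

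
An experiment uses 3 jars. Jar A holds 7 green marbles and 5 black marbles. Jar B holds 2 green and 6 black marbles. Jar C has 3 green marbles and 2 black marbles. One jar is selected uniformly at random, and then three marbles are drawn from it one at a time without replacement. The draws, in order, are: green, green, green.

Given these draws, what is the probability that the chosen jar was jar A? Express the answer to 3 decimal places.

For each hypothesis, P(data | H) works out to: P(data | jar A) = (7/12)(6/11)(5/10) = 7/44; P(data | jar B) = (2/8)(1/7)(0/6) = 0; P(data | jar C) = (3/5)(2/4)(1/3) = 1/10.
The prior-weighted likelihoods are 1/3 · 7/44 = 7/132, 1/3 · 0 = 0, 1/3 · 1/10 = 1/30; summing to 19/220.
By Bayes' rule, P(jar A | data) = (7/132) / (19/220) = 35/57.

0.614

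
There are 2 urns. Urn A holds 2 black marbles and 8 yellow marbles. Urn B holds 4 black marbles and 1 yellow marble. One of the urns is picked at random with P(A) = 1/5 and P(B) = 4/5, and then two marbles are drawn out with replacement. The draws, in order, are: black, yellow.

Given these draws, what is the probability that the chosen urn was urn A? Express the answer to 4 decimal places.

The likelihood of the observed sequence under each hypothesis: P(data | urn A) = (2/10)(8/10) = 4/25; P(data | urn B) = (4/5)(1/5) = 4/25.
Weighting by the prior gives 1/5 · 4/25 = 4/125, 4/5 · 4/25 = 16/125; these sum to 4/25.
Hence P(urn A | data) = (4/125) / (4/25) = 1/5.

0.2000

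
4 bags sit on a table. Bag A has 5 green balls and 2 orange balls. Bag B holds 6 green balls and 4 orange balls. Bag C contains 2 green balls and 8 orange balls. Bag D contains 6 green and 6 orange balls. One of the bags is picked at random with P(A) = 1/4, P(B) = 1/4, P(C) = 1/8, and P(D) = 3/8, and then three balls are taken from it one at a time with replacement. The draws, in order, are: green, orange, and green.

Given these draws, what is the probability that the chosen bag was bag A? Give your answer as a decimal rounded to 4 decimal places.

0.2955

The likelihood of the observed sequence under each hypothesis: P(data | bag A) = (5/7)(2/7)(5/7) = 0.14577; P(data | bag B) = (6/10)(4/10)(6/10) = 0.144; P(data | bag C) = (2/10)(8/10)(2/10) = 0.032; P(data | bag D) = (6/12)(6/12)(6/12) = 0.125.
Multiplying each by its prior: 1/4 · 0.14577 = 0.036443, 1/4 · 0.144 = 0.036, 1/8 · 0.032 = 0.004, 3/8 · 0.125 = 0.046875; these sum to 0.12332.
By Bayes' rule, P(bag A | data) = (0.036443) / (0.12332) = 0.29552.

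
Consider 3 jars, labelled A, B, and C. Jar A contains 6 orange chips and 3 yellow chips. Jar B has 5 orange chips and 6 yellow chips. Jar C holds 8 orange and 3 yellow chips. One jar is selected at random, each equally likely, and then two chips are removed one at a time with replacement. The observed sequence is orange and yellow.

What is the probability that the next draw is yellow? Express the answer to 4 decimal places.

0.3940

For each hypothesis, P(data | H) works out to: P(data | jar A) = (6/9)(3/9) = 0.22222; P(data | jar B) = (5/11)(6/11) = 0.24793; P(data | jar C) = (8/11)(3/11) = 0.19835.
The prior-weighted likelihoods are 1/3 · 0.22222 = 0.074074, 1/3 · 0.24793 = 0.082645, 1/3 · 0.19835 = 0.066116; summing to 0.22283.
Dividing through by the total gives posterior P(jar A | data) = 0.33242, P(jar B | data) = 0.37088, P(jar C | data) = 0.2967.
Averaging over the posterior, P(yellow next | data) = (1/3)(0.33242) + (6/11)(0.37088) + (3/11)(0.2967) = 0.39402.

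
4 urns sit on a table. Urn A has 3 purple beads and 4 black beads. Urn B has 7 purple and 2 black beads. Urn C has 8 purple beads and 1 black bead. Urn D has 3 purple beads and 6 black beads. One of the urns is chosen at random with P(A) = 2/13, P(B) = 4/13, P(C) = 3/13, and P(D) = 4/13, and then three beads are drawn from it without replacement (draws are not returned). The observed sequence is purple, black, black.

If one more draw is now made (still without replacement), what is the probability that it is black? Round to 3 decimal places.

For each hypothesis, P(data | H) works out to: P(data | urn A) = (3/7)(4/6)(3/5) = 0.17143; P(data | urn B) = (7/9)(2/8)(1/7) = 0.027778; P(data | urn C) = (8/9)(1/8)(0/7) = 0; P(data | urn D) = (3/9)(6/8)(5/7) = 0.17857.
Multiplying each by its prior: 2/13 · 0.17143 = 0.026374, 4/13 · 0.027778 = 0.008547, 3/13 · 0 = 0, 4/13 · 0.17857 = 0.054945; with total 0.089866.
Normalising, the posterior is P(urn A | data) = 0.29348, P(urn B | data) = 0.095109, P(urn C | data) = 0, P(urn D | data) = 0.61141.
So P(black next | data) = Σ P(black next | H) P(H | data) = (1/2)(0.29348) + (0)(0.095109) + (2/3)(0.61141) = 0.55435.

0.554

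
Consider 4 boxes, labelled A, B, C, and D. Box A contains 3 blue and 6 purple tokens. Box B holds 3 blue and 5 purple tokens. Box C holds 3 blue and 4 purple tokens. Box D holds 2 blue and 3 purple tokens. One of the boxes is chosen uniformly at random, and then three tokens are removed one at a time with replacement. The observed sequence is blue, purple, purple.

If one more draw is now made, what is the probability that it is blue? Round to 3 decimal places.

0.384

Under each hypothesis, the probability of the observed sequence is: P(data | box A) = (3/9)(6/9)(6/9) = 0.14815; P(data | box B) = (3/8)(5/8)(5/8) = 0.14648; P(data | box C) = (3/7)(4/7)(4/7) = 0.13994; P(data | box D) = (2/5)(3/5)(3/5) = 0.144.
The prior-weighted likelihoods are 1/4 · 0.14815 = 0.037037, 1/4 · 0.14648 = 0.036621, 1/4 · 0.13994 = 0.034985, 1/4 · 0.144 = 0.036; summing to 0.14464.
Dividing through by the total gives posterior P(box A | data) = 0.25606, P(box B | data) = 0.25318, P(box C | data) = 0.24187, P(box D | data) = 0.24889.
So P(blue next | data) = Σ P(blue next | H) P(H | data) = (1/3)(0.25606) + (3/8)(0.25318) + (3/7)(0.24187) + (2/5)(0.24889) = 0.38351.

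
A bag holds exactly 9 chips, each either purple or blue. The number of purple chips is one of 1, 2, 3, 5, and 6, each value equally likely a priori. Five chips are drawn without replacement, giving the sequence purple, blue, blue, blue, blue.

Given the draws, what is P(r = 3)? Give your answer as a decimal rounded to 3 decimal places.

0.237

Under each hypothesis, the probability of the observed sequence is: P(data | r = 1) = (1/9)(8/8)(7/7)(6/6)(5/5) = 1/9; P(data | r = 2) = (2/9)(7/8)(6/7)(5/6)(4/5) = 1/9; P(data | r = 3) = (3/9)(6/8)(5/7)(4/6)(3/5) = 1/14; P(data | r = 5) = (5/9)(4/8)(3/7)(2/6)(1/5) = 1/126; P(data | r = 6) = (6/9)(3/8)(2/7)(1/6)(0/5) = 0.
Multiplying each by its prior: 1/5 · 1/9 = 1/45, 1/5 · 1/9 = 1/45, 1/5 · 1/14 = 1/70, 1/5 · 1/126 = 1/630, 1/5 · 0 = 0; with total 19/315.
Therefore the posterior P(r = 3 | data) = (1/70) / (19/315) = 9/38.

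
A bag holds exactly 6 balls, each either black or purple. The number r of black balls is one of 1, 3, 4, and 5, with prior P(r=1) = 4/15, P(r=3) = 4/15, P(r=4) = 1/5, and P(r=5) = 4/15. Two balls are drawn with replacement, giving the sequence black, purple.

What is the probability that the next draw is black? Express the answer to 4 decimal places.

0.5400

Compute the likelihood of the observed sequence for each case: P(data | r = 1) = (1/6)(5/6) = 5/36; P(data | r = 3) = (3/6)(3/6) = 1/4; P(data | r = 4) = (4/6)(2/6) = 2/9; P(data | r = 5) = (5/6)(1/6) = 5/36.
Weighting by the prior gives 4/15 · 5/36 = 1/27, 4/15 · 1/4 = 1/15, 1/5 · 2/9 = 2/45, 4/15 · 5/36 = 1/27; these sum to 5/27.
Normalising, the posterior is P(r = 1 | data) = 1/5, P(r = 3 | data) = 9/25, P(r = 4 | data) = 6/25, P(r = 5 | data) = 1/5.
Averaging over the posterior, P(black next | data) = (1/6)(1/5) + (1/2)(9/25) + (2/3)(6/25) + (5/6)(1/5) = 27/50.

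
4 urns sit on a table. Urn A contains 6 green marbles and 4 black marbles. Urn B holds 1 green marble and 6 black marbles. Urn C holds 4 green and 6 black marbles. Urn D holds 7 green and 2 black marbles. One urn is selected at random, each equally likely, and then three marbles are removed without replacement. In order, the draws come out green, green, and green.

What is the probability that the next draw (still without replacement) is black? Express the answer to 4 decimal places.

Compute the likelihood of the observed sequence for each case: P(data | urn A) = (6/10)(5/9)(4/8) = 1/6; P(data | urn B) = (1/7)(0/6) = 0; P(data | urn C) = (4/10)(3/9)(2/8) = 1/30; P(data | urn D) = (7/9)(6/8)(5/7) = 5/12.
Multiplying each by its prior: 1/4 · 1/6 = 1/24, 1/4 · 0 = 0, 1/4 · 1/30 = 1/120, 1/4 · 5/12 = 5/48; these sum to 37/240.
The posterior is then P(urn A | data) = 10/37, P(urn B | data) = 0, P(urn C | data) = 2/37, P(urn D | data) = 25/37.
Averaging over the posterior, P(black next | data) = (4/7)(10/37) + (6/7)(2/37) + (1/3)(25/37) = 331/777.

0.4260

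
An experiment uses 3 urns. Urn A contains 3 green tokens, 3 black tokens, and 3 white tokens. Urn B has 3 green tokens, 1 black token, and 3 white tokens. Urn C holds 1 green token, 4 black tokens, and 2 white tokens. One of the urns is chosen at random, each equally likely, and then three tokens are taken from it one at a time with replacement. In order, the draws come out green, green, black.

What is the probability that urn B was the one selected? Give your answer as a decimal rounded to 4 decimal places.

0.3501

Under each hypothesis, the probability of the observed sequence is: P(data | urn A) = (3/9)(3/9)(3/9) = 0.037037; P(data | urn B) = (3/7)(3/7)(1/7) = 0.026239; P(data | urn C) = (1/7)(1/7)(4/7) = 0.011662.
Weighting by the prior gives 1/3 · 0.037037 = 0.012346, 1/3 · 0.026239 = 0.0087464, 1/3 · 0.011662 = 0.0038873; summing to 0.024979.
Therefore the posterior P(urn B | data) = (0.0087464) / (0.024979) = 0.35014.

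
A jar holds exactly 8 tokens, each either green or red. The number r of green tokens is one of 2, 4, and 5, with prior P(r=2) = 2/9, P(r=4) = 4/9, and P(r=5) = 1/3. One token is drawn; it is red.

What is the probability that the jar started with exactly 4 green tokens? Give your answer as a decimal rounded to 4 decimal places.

For each hypothesis, P(data | H) works out to: P(data | r = 2) = (6/8) = 3/4; P(data | r = 4) = (4/8) = 1/2; P(data | r = 5) = (3/8) = 3/8.
Multiplying each by its prior: 2/9 · 3/4 = 1/6, 4/9 · 1/2 = 2/9, 1/3 · 3/8 = 1/8; these sum to 37/72.
Hence P(r = 4 | data) = (2/9) / (37/72) = 16/37.

0.4324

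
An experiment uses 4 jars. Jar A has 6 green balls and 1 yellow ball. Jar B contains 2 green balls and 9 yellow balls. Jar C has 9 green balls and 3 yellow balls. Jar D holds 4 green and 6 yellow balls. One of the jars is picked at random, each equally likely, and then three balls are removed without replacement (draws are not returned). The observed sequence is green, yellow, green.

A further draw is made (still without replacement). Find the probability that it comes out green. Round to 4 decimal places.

0.7034

Compute the likelihood of the observed sequence for each case: P(data | jar A) = (6/7)(1/6)(5/5) = 0.14286; P(data | jar B) = (2/11)(9/10)(1/9) = 0.018182; P(data | jar C) = (9/12)(3/11)(8/10) = 0.16364; P(data | jar D) = (4/10)(6/9)(3/8) = 0.1.
Weighting by the prior gives 1/4 · 0.14286 = 0.035714, 1/4 · 0.018182 = 0.0045455, 1/4 · 0.16364 = 0.040909, 1/4 · 0.1 = 0.025; with total 0.10617.
Dividing through by the total gives posterior P(jar A | data) = 0.33639, P(jar B | data) = 0.042813, P(jar C | data) = 0.38532, P(jar D | data) = 0.23547.
Averaging over the posterior, P(green next | data) = (1)(0.33639) + (0)(0.042813) + (7/9)(0.38532) + (2/7)(0.23547) = 0.70336.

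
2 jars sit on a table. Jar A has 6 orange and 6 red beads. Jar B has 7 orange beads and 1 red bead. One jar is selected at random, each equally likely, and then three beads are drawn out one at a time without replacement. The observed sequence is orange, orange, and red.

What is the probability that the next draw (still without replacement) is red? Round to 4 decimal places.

Compute the likelihood of the observed sequence for each case: P(data | jar A) = (6/12)(5/11)(6/10) = 3/22; P(data | jar B) = (7/8)(6/7)(1/6) = 1/8.
Weighting by the prior gives 1/2 · 3/22 = 3/44, 1/2 · 1/8 = 1/16; with total 23/176.
Dividing through by the total gives posterior P(jar A | data) = 12/23, P(jar B | data) = 11/23.
Averaging over the posterior, P(red next | data) = (5/9)(12/23) + (0)(11/23) = 20/69.

0.2899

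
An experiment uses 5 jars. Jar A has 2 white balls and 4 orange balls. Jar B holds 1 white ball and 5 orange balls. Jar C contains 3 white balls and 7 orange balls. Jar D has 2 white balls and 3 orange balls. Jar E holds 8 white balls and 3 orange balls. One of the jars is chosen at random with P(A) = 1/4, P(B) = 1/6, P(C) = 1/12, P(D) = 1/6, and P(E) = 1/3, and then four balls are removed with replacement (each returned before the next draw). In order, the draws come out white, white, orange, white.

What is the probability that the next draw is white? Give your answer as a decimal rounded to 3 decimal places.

The likelihood of the observed sequence under each hypothesis: P(data | jar A) = (2/6)(2/6)(4/6)(2/6) = 0.024691; P(data | jar B) = (1/6)(1/6)(5/6)(1/6) = 0.003858; P(data | jar C) = (3/10)(3/10)(7/10)(3/10) = 0.0189; P(data | jar D) = (2/5)(2/5)(3/5)(2/5) = 0.0384; P(data | jar E) = (8/11)(8/11)(3/11)(8/11) = 0.10491.
Weighting by the prior gives 1/4 · 0.024691 = 0.0061728, 1/6 · 0.003858 = 0.000643, 1/12 · 0.0189 = 0.001575, 1/6 · 0.0384 = 0.0064, 1/3 · 0.10491 = 0.03497; with total 0.049761.
Normalising, the posterior is P(jar A | data) = 0.12405, P(jar B | data) = 0.012922, P(jar C | data) = 0.031651, P(jar D | data) = 0.12861, P(jar E | data) = 0.70276.
So P(white next | data) = Σ P(white next | H) P(H | data) = (1/3)(0.12405) + (1/6)(0.012922) + (3/10)(0.031651) + (2/5)(0.12861) + (8/11)(0.70276) = 0.61555.

0.616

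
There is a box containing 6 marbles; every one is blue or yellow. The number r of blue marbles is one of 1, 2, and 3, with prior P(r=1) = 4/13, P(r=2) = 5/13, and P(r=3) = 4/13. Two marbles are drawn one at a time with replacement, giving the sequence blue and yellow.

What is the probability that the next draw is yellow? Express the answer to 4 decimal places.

0.6389

Under each hypothesis, the probability of the observed sequence is: P(data | r = 1) = (1/6)(5/6) = 5/36; P(data | r = 2) = (2/6)(4/6) = 2/9; P(data | r = 3) = (3/6)(3/6) = 1/4.
The prior-weighted likelihoods are 4/13 · 5/36 = 5/117, 5/13 · 2/9 = 10/117, 4/13 · 1/4 = 1/13; these sum to 8/39.
The posterior is then P(r = 1 | data) = 5/24, P(r = 2 | data) = 5/12, P(r = 3 | data) = 3/8.
The predictive probability is P(yellow next | data) = (5/6)(5/24) + (2/3)(5/12) + (1/2)(3/8) = 23/36.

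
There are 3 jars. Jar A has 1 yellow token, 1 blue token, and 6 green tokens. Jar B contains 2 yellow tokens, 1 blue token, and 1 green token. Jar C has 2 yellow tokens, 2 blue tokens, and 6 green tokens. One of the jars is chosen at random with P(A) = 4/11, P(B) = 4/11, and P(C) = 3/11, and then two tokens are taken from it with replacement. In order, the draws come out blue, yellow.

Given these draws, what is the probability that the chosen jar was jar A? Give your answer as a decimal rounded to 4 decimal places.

0.0916

Compute the likelihood of the observed sequence for each case: P(data | jar A) = (1/8)(1/8) = 0.015625; P(data | jar B) = (1/4)(2/4) = 0.125; P(data | jar C) = (2/10)(2/10) = 0.04.
Weighting by the prior gives 4/11 · 0.015625 = 0.0056818, 4/11 · 0.125 = 0.045455, 3/11 · 0.04 = 0.010909; these sum to 0.062045.
Hence P(jar A | data) = (0.0056818) / (0.062045) = 0.091575.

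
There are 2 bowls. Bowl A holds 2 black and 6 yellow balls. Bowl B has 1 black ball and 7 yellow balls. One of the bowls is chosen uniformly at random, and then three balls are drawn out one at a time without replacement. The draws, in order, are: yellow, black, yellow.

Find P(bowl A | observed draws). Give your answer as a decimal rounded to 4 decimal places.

Under each hypothesis, the probability of the observed sequence is: P(data | bowl A) = (6/8)(2/7)(5/6) = 5/28; P(data | bowl B) = (7/8)(1/7)(6/6) = 1/8.
Multiplying each by its prior: 1/2 · 5/28 = 5/56, 1/2 · 1/8 = 1/16; summing to 17/112.
Therefore the posterior P(bowl A | data) = (5/56) / (17/112) = 10/17.

0.5882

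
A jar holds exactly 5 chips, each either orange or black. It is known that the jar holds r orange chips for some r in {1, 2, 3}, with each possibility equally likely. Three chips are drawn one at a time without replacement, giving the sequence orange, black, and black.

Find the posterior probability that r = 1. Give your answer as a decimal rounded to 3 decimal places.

0.400

Compute the likelihood of the observed sequence for each case: P(data | r = 1) = (1/5)(4/4)(3/3) = 1/5; P(data | r = 2) = (2/5)(3/4)(2/3) = 1/5; P(data | r = 3) = (3/5)(2/4)(1/3) = 1/10.
The prior-weighted likelihoods are 1/3 · 1/5 = 1/15, 1/3 · 1/5 = 1/15, 1/3 · 1/10 = 1/30; summing to 1/6.
So P(r = 1 | data) = (1/15) / (1/6) = 2/5.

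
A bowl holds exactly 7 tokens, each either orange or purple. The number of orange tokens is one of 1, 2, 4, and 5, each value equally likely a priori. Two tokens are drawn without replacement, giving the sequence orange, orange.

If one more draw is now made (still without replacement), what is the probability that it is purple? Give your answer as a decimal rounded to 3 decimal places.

Compute the likelihood of the observed sequence for each case: P(data | r = 1) = (1/7)(0/6) = 0; P(data | r = 2) = (2/7)(1/6) = 1/21; P(data | r = 4) = (4/7)(3/6) = 2/7; P(data | r = 5) = (5/7)(4/6) = 10/21.
The prior-weighted likelihoods are 1/4 · 0 = 0, 1/4 · 1/21 = 1/84, 1/4 · 2/7 = 1/14, 1/4 · 10/21 = 5/42; with total 17/84.
Normalising, the posterior is P(r = 1 | data) = 0, P(r = 2 | data) = 1/17, P(r = 4 | data) = 6/17, P(r = 5 | data) = 10/17.
The predictive probability is P(purple next | data) = (1)(1/17) + (3/5)(6/17) + (2/5)(10/17) = 43/85.

0.506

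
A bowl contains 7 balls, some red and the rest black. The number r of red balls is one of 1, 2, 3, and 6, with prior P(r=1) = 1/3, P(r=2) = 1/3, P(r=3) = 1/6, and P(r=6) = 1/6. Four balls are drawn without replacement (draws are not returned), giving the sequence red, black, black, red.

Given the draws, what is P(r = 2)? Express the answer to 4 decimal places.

0.5263

The likelihood of the observed sequence under each hypothesis: P(data | r = 1) = (1/7)(6/6)(5/5)(0/4) = 0; P(data | r = 2) = (2/7)(5/6)(4/5)(1/4) = 1/21; P(data | r = 3) = (3/7)(4/6)(3/5)(2/4) = 3/35; P(data | r = 6) = (6/7)(1/6)(0/5) = 0.
The prior-weighted likelihoods are 1/3 · 0 = 0, 1/3 · 1/21 = 1/63, 1/6 · 3/35 = 1/70, 1/6 · 0 = 0; summing to 19/630.
By Bayes' rule, P(r = 2 | data) = (1/63) / (19/630) = 10/19.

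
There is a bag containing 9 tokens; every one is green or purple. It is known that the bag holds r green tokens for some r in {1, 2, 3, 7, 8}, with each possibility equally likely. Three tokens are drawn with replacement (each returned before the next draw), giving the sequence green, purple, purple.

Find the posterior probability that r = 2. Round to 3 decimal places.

The likelihood of the observed sequence under each hypothesis: P(data | r = 1) = (1/9)(8/9)(8/9) = 0.087791; P(data | r = 2) = (2/9)(7/9)(7/9) = 0.13443; P(data | r = 3) = (3/9)(6/9)(6/9) = 0.14815; P(data | r = 7) = (7/9)(2/9)(2/9) = 0.038409; P(data | r = 8) = (8/9)(1/9)(1/9) = 0.010974.
The prior-weighted likelihoods are 1/5 · 0.087791 = 0.017558, 1/5 · 0.13443 = 0.026886, 1/5 · 0.14815 = 0.02963, 1/5 · 0.038409 = 0.0076818, 1/5 · 0.010974 = 0.0021948; with total 0.083951.
Hence P(r = 2 | data) = (0.026886) / (0.083951) = 0.32026.

0.320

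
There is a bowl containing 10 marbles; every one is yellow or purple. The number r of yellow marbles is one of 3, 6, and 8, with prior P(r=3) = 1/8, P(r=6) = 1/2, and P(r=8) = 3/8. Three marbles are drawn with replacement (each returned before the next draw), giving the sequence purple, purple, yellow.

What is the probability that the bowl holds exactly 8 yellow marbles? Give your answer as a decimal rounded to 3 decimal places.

Compute the likelihood of the observed sequence for each case: P(data | r = 3) = (7/10)(7/10)(3/10) = 0.147; P(data | r = 6) = (4/10)(4/10)(6/10) = 0.096; P(data | r = 8) = (2/10)(2/10)(8/10) = 0.032.
The prior-weighted likelihoods are 1/8 · 0.147 = 0.018375, 1/2 · 0.096 = 0.048, 3/8 · 0.032 = 0.012; these sum to 0.078375.
By Bayes' rule, P(r = 8 | data) = (0.012) / (0.078375) = 0.15311.

0.153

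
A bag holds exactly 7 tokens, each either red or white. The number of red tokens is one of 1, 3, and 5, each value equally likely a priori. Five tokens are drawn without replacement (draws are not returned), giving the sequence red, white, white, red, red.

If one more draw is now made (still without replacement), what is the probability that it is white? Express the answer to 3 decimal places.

For each hypothesis, P(data | H) works out to: P(data | r = 1) = (1/7)(6/6)(5/5)(0/4) = 0; P(data | r = 3) = (3/7)(4/6)(3/5)(2/4)(1/3) = 1/35; P(data | r = 5) = (5/7)(2/6)(1/5)(4/4)(3/3) = 1/21.
Weighting by the prior gives 1/3 · 0 = 0, 1/3 · 1/35 = 1/105, 1/3 · 1/21 = 1/63; with total 8/315.
Normalising, the posterior is P(r = 1 | data) = 0, P(r = 3 | data) = 3/8, P(r = 5 | data) = 5/8.
So P(white next | data) = Σ P(white next | H) P(H | data) = (1)(3/8) + (0)(5/8) = 3/8.

0.375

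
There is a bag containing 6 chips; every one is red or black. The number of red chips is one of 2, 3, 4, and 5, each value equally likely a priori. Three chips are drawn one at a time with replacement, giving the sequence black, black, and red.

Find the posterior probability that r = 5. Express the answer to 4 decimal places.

0.0625

Compute the likelihood of the observed sequence for each case: P(data | r = 2) = (4/6)(4/6)(2/6) = 4/27; P(data | r = 3) = (3/6)(3/6)(3/6) = 1/8; P(data | r = 4) = (2/6)(2/6)(4/6) = 2/27; P(data | r = 5) = (1/6)(1/6)(5/6) = 5/216.
The prior-weighted likelihoods are 1/4 · 4/27 = 1/27, 1/4 · 1/8 = 1/32, 1/4 · 2/27 = 1/54, 1/4 · 5/216 = 5/864; these sum to 5/54.
By Bayes' rule, P(r = 5 | data) = (5/864) / (5/54) = 1/16.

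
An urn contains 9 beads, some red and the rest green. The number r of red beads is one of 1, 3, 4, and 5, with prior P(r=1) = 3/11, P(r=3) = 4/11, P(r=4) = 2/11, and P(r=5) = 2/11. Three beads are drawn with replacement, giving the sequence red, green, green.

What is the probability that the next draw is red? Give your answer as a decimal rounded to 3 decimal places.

0.349

Compute the likelihood of the observed sequence for each case: P(data | r = 1) = (1/9)(8/9)(8/9) = 0.087791; P(data | r = 3) = (3/9)(6/9)(6/9) = 0.14815; P(data | r = 4) = (4/9)(5/9)(5/9) = 0.13717; P(data | r = 5) = (5/9)(4/9)(4/9) = 0.10974.
The prior-weighted likelihoods are 3/11 · 0.087791 = 0.023943, 4/11 · 0.14815 = 0.053872, 2/11 · 0.13717 = 0.024941, 2/11 · 0.10974 = 0.019953; summing to 0.12271.
Normalising, the posterior is P(r = 1 | data) = 0.19512, P(r = 3 | data) = 0.43902, P(r = 4 | data) = 0.20325, P(r = 5 | data) = 0.1626.
Averaging over the posterior, P(red next | data) = (1/9)(0.19512) + (1/3)(0.43902) + (4/9)(0.20325) + (5/9)(0.1626) = 0.34869.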